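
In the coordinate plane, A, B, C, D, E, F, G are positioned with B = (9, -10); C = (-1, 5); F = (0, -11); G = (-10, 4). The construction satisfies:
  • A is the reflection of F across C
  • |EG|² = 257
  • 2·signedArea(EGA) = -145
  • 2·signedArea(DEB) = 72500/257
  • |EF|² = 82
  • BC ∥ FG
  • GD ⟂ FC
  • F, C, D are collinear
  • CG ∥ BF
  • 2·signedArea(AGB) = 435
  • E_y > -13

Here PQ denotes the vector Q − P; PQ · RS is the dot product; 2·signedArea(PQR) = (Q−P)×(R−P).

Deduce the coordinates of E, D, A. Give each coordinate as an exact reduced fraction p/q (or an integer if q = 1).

A = (-2, 21)
D = (-250/257, 1173/257)
E = (-9, -12)

1. D_x = -250/257  [F, C, D are collinear ∩ GD ⟂ FC]
2. D_y = 1173/257  [F, C, D are collinear ∩ GD ⟂ FC]
   → D = (-250/257, 1173/257)
3. A_x = -2  [A is the reflection of F across C]
4. A_y = 21  [A is the reflection of F across C]
   → A = (-2, 21)
5. E_x = -9  [2·signedArea(EGA) = -145 ∩ 2·signedArea(DEB) = 72500/257]
6. E_y = -12  [2·signedArea(EGA) = -145 ∩ 2·signedArea(DEB) = 72500/257]
   → E = (-9, -12)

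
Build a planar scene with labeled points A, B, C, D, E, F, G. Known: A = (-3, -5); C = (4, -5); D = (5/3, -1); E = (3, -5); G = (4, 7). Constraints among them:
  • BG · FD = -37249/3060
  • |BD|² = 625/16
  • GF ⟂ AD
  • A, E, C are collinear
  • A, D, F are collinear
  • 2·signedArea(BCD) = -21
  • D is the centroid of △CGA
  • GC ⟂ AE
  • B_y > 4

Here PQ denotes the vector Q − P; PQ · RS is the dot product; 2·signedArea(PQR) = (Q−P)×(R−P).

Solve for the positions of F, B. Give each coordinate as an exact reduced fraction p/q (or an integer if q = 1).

B = (41/12, 5)
F = (592/85, 301/85)

1. F_x = 592/85  [A, D, F are collinear ∩ GF ⟂ AD]
2. F_y = 301/85  [A, D, F are collinear ∩ GF ⟂ AD]
   → F = (592/85, 301/85)
3. B_x = 41/12  [BG · FD = -37249/3060 ∩ 2·signedArea(BCD) = -21]
4. B_y = 5  [BG · FD = -37249/3060 ∩ 2·signedArea(BCD) = -21]
   → B = (41/12, 5)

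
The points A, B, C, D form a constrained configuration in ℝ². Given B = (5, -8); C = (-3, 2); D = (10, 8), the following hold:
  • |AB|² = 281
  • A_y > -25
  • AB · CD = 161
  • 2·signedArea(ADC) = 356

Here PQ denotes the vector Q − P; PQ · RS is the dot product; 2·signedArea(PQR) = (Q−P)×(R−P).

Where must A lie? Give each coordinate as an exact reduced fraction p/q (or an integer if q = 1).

1. A_x = 0  [2·signedArea(ADC) = 356 ∩ AB · CD = 161]
2. A_y = -24  [2·signedArea(ADC) = 356 ∩ AB · CD = 161]
   → A = (0, -24)

A = (0, -24)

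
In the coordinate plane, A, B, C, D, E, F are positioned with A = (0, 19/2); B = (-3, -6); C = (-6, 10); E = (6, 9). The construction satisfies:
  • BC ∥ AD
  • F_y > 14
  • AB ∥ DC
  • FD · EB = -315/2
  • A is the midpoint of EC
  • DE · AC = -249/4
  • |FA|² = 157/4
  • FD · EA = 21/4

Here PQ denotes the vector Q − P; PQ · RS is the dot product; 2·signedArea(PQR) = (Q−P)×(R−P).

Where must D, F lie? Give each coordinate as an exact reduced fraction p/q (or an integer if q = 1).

D = (-3, 51/2)
F = (-3, 15)

1. D_x = -3  [AB ∥ DC ∩ BC ∥ AD]
2. D_y = 51/2  [AB ∥ DC ∩ BC ∥ AD]
   → D = (-3, 51/2)
3. F_x = -3  [FD · EB = -315/2 ∩ FD · EA = 21/4]
4. F_y = 15  [FD · EB = -315/2 ∩ FD · EA = 21/4]
   → F = (-3, 15)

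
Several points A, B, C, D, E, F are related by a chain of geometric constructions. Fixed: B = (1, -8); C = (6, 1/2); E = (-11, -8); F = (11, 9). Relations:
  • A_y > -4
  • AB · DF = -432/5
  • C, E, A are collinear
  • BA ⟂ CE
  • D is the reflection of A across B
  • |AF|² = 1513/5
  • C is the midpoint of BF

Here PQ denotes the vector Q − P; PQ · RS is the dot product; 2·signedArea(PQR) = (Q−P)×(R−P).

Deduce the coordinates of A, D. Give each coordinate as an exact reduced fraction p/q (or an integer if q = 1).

A = (-7/5, -16/5)
D = (17/5, -64/5)

1. A_x = -7/5  [C, E, A are collinear ∩ BA ⟂ CE]
2. A_y = -16/5  [C, E, A are collinear ∩ BA ⟂ CE]
   → A = (-7/5, -16/5)
3. D_x = 17/5  [D is the reflection of A across B]
4. D_y = -64/5  [D is the reflection of A across B]
   → D = (17/5, -64/5)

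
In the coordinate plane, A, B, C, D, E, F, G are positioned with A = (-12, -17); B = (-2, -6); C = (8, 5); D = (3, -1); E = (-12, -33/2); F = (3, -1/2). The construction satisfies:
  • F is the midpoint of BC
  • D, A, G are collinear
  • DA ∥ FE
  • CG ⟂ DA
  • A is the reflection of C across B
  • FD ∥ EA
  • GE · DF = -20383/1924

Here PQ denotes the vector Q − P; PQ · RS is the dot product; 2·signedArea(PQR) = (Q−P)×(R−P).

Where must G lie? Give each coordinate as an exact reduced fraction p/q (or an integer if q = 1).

G = (4008/481, 2255/481)

1. G_x = 4008/481  [D, A, G are collinear ∩ CG ⟂ DA]
2. G_y = 2255/481  [D, A, G are collinear ∩ CG ⟂ DA]
   → G = (4008/481, 2255/481)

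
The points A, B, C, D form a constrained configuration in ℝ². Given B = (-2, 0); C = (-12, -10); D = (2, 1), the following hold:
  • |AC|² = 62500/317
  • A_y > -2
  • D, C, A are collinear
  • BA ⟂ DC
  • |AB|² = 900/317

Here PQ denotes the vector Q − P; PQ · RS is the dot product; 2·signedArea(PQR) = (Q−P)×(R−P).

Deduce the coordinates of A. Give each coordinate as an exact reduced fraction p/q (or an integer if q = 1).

1. A_x = -304/317  [D, C, A are collinear ∩ BA ⟂ DC]
2. A_y = -420/317  [D, C, A are collinear ∩ BA ⟂ DC]
   → A = (-304/317, -420/317)

A = (-304/317, -420/317)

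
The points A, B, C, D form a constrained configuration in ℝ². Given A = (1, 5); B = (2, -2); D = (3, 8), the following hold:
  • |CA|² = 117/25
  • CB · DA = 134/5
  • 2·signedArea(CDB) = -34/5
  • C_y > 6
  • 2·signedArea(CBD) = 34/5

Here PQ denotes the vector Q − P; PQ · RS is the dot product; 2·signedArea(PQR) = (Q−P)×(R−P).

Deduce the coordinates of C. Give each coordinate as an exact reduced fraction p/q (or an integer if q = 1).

C = (11/5, 34/5)

1. C_x = 11/5  [2·signedArea(CBD) = 34/5 ∩ CB · DA = 134/5]
2. C_y = 34/5  [2·signedArea(CBD) = 34/5 ∩ CB · DA = 134/5]
   → C = (11/5, 34/5)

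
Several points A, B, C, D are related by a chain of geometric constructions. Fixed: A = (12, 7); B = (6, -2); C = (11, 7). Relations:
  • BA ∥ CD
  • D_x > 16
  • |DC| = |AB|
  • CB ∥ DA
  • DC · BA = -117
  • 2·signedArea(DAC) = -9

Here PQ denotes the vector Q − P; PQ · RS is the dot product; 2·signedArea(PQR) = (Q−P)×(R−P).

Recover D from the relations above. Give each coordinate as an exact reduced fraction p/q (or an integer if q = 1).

1. D_x = 17  [CB ∥ DA ∩ BA ∥ CD]
2. D_y = 16  [CB ∥ DA ∩ BA ∥ CD]
   → D = (17, 16)

D = (17, 16)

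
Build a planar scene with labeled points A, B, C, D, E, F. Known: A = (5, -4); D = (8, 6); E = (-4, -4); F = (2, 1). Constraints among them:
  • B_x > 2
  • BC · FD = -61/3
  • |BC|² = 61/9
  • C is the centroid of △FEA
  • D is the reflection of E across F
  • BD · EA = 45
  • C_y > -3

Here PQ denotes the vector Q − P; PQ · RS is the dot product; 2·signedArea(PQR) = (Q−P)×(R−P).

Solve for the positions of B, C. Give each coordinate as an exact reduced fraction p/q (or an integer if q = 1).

B = (3, -2/3)
C = (1, -7/3)

1. B_x = 3  [BD · EA = 45]
2. C_x = 1  [C is the centroid of △FEA]
3. C_y = -7/3  [C is the centroid of △FEA]
   → C = (1, -7/3)
4. B_x = 3  [BD · EA = 45 ∩ BC · FD = -61/3]
5. B_y = -2/3  [BD · EA = 45 ∩ BC · FD = -61/3]
   → B = (3, -2/3)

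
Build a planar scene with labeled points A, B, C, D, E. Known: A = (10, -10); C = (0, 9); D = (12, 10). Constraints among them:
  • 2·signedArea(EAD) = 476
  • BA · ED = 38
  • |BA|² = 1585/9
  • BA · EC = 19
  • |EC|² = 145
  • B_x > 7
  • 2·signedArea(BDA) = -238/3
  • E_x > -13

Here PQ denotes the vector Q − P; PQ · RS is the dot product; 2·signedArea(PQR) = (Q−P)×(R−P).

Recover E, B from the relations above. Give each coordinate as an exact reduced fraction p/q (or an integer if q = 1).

B = (22/3, 3)
E = (-12, 8)

1. B_x = 22/3  [line 20·x + -2·y + -422/3 = 0 ∩ |BA|² = 1585/9]
2. B_y = 3  [line 20·x + -2·y + -422/3 = 0 ∩ |BA|² = 1585/9]
   → B = (22/3, 3)
3. E_x = -12  [2·signedArea(EAD) = 476 ∩ BA · EC = 19]
4. E_y = 8  [2·signedArea(EAD) = 476 ∩ BA · EC = 19]
   → E = (-12, 8)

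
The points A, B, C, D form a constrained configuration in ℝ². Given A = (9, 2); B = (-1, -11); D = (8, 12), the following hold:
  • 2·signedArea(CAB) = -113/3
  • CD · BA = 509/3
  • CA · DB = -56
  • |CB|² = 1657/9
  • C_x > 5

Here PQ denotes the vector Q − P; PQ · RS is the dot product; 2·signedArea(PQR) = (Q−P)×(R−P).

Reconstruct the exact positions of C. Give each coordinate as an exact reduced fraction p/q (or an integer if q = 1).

C = (16/3, 1)

1. C_x = 16/3  [2·signedArea(CAB) = -113/3 ∩ CA · DB = -56]
2. C_y = 1  [2·signedArea(CAB) = -113/3 ∩ CA · DB = -56]
   → C = (16/3, 1)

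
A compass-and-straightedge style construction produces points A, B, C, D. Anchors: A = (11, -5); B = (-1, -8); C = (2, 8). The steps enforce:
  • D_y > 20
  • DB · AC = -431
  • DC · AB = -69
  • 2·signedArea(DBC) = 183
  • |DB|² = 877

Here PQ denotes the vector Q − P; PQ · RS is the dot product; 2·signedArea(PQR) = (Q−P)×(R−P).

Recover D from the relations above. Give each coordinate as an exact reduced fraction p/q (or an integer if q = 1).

D = (-7, 21)

1. D_x = -7  [DC · AB = -69 ∩ DB · AC = -431]
2. D_y = 21  [DC · AB = -69 ∩ DB · AC = -431]
   → D = (-7, 21)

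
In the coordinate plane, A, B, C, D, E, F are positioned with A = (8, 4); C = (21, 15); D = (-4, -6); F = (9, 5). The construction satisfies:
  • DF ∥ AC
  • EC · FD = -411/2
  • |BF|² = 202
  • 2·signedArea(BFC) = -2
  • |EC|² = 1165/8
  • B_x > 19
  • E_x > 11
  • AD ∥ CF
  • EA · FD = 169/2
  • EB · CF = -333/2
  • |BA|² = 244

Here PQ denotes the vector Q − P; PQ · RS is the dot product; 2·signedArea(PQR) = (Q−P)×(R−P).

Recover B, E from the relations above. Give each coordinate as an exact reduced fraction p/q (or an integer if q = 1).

1. B_x = 20  [line -10·x + 12·y + 32 = 0 ∩ |BF|² = 202]
2. B_y = 14  [line -10·x + 12·y + 32 = 0 ∩ |BF|² = 202]
   → B = (20, 14)
3. E_x = 47/4  [EA · FD = 169/2 ∩ EB · CF = -333/2]
4. E_y = 29/4  [EA · FD = 169/2 ∩ EB · CF = -333/2]
   → E = (47/4, 29/4)

B = (20, 14)
E = (47/4, 29/4)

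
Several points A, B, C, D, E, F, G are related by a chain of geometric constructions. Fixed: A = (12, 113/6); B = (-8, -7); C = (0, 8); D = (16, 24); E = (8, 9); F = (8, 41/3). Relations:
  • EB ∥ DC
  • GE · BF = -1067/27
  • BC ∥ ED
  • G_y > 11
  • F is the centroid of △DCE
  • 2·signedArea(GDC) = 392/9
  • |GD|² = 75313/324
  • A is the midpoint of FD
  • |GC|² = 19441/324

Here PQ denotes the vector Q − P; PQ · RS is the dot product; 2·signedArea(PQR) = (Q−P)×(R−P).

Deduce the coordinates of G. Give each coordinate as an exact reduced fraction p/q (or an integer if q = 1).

1. G_x = 20/3  [2·signedArea(GDC) = 392/9 ∩ GE · BF = -1067/27]
2. G_y = 215/18  [2·signedArea(GDC) = 392/9 ∩ GE · BF = -1067/27]
   → G = (20/3, 215/18)

G = (20/3, 215/18)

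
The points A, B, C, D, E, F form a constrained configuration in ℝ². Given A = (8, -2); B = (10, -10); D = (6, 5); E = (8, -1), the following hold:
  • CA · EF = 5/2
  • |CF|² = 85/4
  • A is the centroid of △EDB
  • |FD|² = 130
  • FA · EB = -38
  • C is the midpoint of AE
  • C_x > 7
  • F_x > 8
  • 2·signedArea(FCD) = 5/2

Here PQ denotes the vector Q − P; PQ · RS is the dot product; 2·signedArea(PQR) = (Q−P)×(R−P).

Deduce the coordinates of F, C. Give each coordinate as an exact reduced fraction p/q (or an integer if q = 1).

C = (8, -3/2)
F = (9, -6)

1. F_x = 9  [line -2·x + 9·y + 72 = 0 ∩ |FD|² = 130]
2. F_y = -6  [line -2·x + 9·y + 72 = 0 ∩ |FD|² = 130]
   → F = (9, -6)
3. C_x = 8  [C is the midpoint of AE]
4. C_y = -3/2  [C is the midpoint of AE]
   → C = (8, -3/2)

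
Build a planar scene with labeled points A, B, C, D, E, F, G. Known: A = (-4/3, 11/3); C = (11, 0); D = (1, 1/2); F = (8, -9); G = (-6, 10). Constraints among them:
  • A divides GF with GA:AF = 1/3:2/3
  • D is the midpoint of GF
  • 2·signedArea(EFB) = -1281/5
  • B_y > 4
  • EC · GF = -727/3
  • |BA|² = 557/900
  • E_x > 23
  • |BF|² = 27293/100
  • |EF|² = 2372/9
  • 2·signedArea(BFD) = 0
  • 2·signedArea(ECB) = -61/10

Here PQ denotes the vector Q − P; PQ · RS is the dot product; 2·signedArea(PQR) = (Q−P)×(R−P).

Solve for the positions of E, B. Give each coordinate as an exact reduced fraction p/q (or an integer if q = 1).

1. E_x = 70/3  [line -14·x + 19·y + 1189/3 = 0 ∩ |EF|² = 2372/9]
2. E_y = -11/3  [line -14·x + 19·y + 1189/3 = 0 ∩ |EF|² = 2372/9]
   → E = (70/3, -11/3)
3. B_x = -9/5  [2·signedArea(EFB) = -1281/5 ∩ 2·signedArea(BFD) = 0]
4. B_y = 43/10  [2·signedArea(EFB) = -1281/5 ∩ 2·signedArea(BFD) = 0]
   → B = (-9/5, 43/10)

B = (-9/5, 43/10)
E = (70/3, -11/3)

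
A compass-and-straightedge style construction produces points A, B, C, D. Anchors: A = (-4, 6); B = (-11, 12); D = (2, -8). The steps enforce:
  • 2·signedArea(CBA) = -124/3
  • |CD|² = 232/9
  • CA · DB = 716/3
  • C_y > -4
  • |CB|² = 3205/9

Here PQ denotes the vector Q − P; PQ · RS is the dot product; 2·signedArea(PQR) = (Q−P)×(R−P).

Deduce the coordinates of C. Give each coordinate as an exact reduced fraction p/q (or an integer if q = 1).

1. C_x = 0  [2·signedArea(CBA) = -124/3 ∩ CA · DB = 716/3]
2. C_y = -10/3  [2·signedArea(CBA) = -124/3 ∩ CA · DB = 716/3]
   → C = (0, -10/3)

C = (0, -10/3)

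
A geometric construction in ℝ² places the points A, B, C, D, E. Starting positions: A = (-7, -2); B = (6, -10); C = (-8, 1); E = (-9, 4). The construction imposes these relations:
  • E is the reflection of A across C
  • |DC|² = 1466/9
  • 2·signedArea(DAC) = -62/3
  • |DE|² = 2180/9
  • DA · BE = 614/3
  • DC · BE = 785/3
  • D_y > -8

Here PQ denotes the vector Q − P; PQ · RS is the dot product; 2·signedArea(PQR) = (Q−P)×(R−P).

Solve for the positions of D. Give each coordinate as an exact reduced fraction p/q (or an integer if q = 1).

D = (5/3, -22/3)

1. D_x = 5/3  [DC · BE = 785/3 ∩ 2·signedArea(DAC) = -62/3]
2. D_y = -22/3  [DC · BE = 785/3 ∩ 2·signedArea(DAC) = -62/3]
   → D = (5/3, -22/3)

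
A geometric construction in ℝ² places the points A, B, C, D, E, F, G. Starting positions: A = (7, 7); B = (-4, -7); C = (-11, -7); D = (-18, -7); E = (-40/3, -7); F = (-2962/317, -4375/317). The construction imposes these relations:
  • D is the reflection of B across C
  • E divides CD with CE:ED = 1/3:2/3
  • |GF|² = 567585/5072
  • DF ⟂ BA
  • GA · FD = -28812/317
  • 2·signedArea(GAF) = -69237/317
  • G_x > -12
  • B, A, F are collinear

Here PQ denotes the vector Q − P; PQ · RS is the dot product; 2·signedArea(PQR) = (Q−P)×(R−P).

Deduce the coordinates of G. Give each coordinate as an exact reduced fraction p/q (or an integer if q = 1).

1. G_x = -47/4  [line 6594/317·x + -5181/317·y + 59346/317 = 0 ∩ |GF|² = 567585/5072]
2. G_y = -7/2  [line 6594/317·x + -5181/317·y + 59346/317 = 0 ∩ |GF|² = 567585/5072]
   → G = (-47/4, -7/2)

G = (-47/4, -7/2)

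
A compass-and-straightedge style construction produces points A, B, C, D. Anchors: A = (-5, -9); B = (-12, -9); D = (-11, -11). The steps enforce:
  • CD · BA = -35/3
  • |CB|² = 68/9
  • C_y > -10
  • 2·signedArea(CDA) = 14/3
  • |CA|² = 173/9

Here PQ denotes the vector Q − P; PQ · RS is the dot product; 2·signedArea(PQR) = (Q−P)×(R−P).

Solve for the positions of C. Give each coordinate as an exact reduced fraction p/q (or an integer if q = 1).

C = (-28/3, -29/3)

1. C_x = -28/3  [CD · BA = -35/3 ∩ 2·signedArea(CDA) = 14/3]
2. C_y = -29/3  [CD · BA = -35/3 ∩ 2·signedArea(CDA) = 14/3]
   → C = (-28/3, -29/3)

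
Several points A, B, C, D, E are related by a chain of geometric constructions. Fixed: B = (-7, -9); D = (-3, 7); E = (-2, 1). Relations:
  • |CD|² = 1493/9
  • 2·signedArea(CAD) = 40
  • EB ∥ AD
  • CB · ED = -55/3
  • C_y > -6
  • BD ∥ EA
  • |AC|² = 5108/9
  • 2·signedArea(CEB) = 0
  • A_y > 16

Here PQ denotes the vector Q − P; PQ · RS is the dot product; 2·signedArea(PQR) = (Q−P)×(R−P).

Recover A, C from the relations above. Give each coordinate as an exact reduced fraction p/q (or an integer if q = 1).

1. A_x = 2  [EB ∥ AD ∩ BD ∥ EA]
2. A_y = 17  [EB ∥ AD ∩ BD ∥ EA]
   → A = (2, 17)
3. C_x = -16/3  [2·signedArea(CEB) = 0 ∩ CB · ED = -55/3]
4. C_y = -17/3  [2·signedArea(CEB) = 0 ∩ CB · ED = -55/3]
   → C = (-16/3, -17/3)

A = (2, 17)
C = (-16/3, -17/3)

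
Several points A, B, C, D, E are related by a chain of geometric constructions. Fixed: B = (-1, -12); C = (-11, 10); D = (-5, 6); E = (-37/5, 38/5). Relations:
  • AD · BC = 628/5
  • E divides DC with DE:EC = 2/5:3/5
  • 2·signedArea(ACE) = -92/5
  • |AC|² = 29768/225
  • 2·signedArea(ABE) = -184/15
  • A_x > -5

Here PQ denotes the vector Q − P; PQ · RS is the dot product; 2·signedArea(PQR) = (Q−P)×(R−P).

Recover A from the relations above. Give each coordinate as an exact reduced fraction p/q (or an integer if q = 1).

1. A_x = -67/15  [AD · BC = 628/5 ∩ 2·signedArea(ABE) = -184/15]
2. A_y = 8/15  [AD · BC = 628/5 ∩ 2·signedArea(ABE) = -184/15]
   → A = (-67/15, 8/15)

A = (-67/15, 8/15)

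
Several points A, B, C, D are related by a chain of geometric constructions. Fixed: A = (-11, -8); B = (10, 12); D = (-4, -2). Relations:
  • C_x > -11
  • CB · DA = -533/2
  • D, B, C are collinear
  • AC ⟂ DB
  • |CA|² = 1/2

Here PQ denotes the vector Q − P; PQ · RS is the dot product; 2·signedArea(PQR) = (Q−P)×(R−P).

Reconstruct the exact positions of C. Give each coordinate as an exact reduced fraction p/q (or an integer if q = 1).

C = (-21/2, -17/2)

1. C_x = -21/2  [D, B, C are collinear ∩ AC ⟂ DB]
2. C_y = -17/2  [D, B, C are collinear ∩ AC ⟂ DB]
   → C = (-21/2, -17/2)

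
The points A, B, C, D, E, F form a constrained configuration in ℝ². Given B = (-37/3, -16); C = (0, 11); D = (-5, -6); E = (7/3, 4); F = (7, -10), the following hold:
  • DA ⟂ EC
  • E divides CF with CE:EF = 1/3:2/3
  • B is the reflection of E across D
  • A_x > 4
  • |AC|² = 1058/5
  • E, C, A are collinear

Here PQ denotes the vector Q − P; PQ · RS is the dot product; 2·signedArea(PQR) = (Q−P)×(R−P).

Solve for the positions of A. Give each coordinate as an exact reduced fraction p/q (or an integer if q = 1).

1. A_x = 23/5  [E, C, A are collinear ∩ DA ⟂ EC]
2. A_y = -14/5  [E, C, A are collinear ∩ DA ⟂ EC]
   → A = (23/5, -14/5)

A = (23/5, -14/5)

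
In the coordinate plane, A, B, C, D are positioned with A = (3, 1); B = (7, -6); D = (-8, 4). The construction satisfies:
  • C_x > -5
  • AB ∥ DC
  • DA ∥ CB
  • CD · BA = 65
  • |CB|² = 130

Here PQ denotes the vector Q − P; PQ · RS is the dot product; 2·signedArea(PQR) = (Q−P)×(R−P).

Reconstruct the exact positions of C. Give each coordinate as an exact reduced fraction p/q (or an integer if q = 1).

C = (-4, -3)

1. C_x = -4  [DA ∥ CB ∩ AB ∥ DC]
2. C_y = -3  [DA ∥ CB ∩ AB ∥ DC]
   → C = (-4, -3)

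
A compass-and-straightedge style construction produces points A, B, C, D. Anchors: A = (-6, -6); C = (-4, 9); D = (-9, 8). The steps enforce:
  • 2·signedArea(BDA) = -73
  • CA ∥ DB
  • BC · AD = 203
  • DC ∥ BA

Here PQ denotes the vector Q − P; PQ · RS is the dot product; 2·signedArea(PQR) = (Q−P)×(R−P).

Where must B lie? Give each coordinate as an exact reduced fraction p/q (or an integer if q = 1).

B = (-11, -7)

1. B_x = -11  [DC ∥ BA ∩ CA ∥ DB]
2. B_y = -7  [DC ∥ BA ∩ CA ∥ DB]
   → B = (-11, -7)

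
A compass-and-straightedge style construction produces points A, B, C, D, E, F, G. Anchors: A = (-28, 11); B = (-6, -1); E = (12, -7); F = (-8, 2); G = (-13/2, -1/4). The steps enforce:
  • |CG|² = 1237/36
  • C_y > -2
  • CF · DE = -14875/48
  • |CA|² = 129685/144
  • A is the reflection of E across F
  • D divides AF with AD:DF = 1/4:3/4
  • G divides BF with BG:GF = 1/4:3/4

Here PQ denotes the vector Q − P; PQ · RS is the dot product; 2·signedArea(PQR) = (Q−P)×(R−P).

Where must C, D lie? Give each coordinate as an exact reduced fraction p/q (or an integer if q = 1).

C = (-5/6, -7/4)
D = (-23, 35/4)

1. D_x = -23  [D divides AF with AD:DF = 1/4:3/4]
2. D_y = 35/4  [D divides AF with AD:DF = 1/4:3/4]
   → D = (-23, 35/4)
3. C_x = -5/6  [line -35·x + 63/4·y + -77/48 = 0 ∩ |CG|² = 1237/36]
4. C_y = -7/4  [line -35·x + 63/4·y + -77/48 = 0 ∩ |CG|² = 1237/36]
   → C = (-5/6, -7/4)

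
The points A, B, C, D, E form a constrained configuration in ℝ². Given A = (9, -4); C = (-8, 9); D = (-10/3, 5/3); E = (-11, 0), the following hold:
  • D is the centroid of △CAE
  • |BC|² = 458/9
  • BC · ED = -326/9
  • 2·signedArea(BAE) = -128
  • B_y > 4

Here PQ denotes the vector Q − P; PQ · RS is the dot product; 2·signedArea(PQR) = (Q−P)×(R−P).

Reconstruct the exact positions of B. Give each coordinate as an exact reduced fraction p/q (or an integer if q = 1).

1. B_x = -7/3  [2·signedArea(BAE) = -128 ∩ BC · ED = -326/9]
2. B_y = 14/3  [2·signedArea(BAE) = -128 ∩ BC · ED = -326/9]
   → B = (-7/3, 14/3)

B = (-7/3, 14/3)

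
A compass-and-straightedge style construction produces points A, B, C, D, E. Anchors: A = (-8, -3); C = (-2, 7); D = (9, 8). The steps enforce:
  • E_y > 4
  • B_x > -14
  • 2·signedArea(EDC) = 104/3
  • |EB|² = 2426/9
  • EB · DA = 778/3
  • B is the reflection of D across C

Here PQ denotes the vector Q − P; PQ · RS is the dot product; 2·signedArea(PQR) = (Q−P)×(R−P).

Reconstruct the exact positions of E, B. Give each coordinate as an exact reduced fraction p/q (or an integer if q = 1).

1. B_x = -13  [B is the reflection of D across C]
2. B_y = 6  [B is the reflection of D across C]
   → B = (-13, 6)
3. E_x = 10/3  [EB · DA = 778/3 ∩ 2·signedArea(EDC) = 104/3]
4. E_y = 13/3  [EB · DA = 778/3 ∩ 2·signedArea(EDC) = 104/3]
   → E = (10/3, 13/3)

B = (-13, 6)
E = (10/3, 13/3)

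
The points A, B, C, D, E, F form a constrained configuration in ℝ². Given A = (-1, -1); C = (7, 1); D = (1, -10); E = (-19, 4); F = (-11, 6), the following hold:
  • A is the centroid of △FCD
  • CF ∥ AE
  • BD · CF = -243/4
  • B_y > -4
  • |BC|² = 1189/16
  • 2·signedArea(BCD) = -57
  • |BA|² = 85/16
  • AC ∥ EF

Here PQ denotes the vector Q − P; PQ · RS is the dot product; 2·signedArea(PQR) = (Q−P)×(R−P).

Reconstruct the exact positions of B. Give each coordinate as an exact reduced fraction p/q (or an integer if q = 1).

1. B_x = -1/2  [BD · CF = -243/4 ∩ 2·signedArea(BCD) = -57]
2. B_y = -13/4  [BD · CF = -243/4 ∩ 2·signedArea(BCD) = -57]
   → B = (-1/2, -13/4)

B = (-1/2, -13/4)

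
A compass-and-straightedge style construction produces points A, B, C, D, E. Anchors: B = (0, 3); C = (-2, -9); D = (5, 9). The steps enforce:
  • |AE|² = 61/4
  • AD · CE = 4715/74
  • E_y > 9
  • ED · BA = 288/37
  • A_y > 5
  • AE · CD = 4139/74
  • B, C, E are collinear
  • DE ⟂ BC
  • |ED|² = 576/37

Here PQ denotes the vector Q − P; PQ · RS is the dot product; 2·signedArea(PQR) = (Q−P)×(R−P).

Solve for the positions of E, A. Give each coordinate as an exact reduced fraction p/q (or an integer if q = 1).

A = (5/2, 6)
E = (41/37, 357/37)

1. E_x = 41/37  [B, C, E are collinear ∩ DE ⟂ BC]
2. E_y = 357/37  [B, C, E are collinear ∩ DE ⟂ BC]
   → E = (41/37, 357/37)
3. A_x = 5/2  [AD · CE = 4715/74 ∩ ED · BA = 288/37]
4. A_y = 6  [AD · CE = 4715/74 ∩ ED · BA = 288/37]
   → A = (5/2, 6)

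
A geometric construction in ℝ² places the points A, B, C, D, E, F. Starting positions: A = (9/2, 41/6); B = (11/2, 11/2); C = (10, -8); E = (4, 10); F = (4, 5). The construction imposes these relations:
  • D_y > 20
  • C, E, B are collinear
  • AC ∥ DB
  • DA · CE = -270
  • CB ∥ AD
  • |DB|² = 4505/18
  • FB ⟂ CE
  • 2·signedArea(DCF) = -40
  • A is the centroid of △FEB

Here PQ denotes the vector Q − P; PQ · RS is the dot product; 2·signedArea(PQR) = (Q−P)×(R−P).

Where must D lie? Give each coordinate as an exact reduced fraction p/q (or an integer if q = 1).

1. D_x = 0  [AC ∥ DB ∩ CB ∥ AD]
2. D_y = 61/3  [AC ∥ DB ∩ CB ∥ AD]
   → D = (0, 61/3)

D = (0, 61/3)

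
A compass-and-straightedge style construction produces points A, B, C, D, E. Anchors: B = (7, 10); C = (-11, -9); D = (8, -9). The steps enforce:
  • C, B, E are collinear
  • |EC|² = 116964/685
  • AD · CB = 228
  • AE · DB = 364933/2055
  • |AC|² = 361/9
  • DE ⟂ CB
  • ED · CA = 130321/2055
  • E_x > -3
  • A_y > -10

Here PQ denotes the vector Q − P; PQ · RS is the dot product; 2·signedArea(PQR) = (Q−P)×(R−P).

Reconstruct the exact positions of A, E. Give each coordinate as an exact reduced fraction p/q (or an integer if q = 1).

1. E_x = -1379/685  [C, B, E are collinear ∩ DE ⟂ CB]
2. E_y = 333/685  [C, B, E are collinear ∩ DE ⟂ CB]
   → E = (-1379/685, 333/685)
3. A_x = -14/3  [AE · DB = 364933/2055 ∩ ED · CA = 130321/2055]
4. A_y = -9  [AE · DB = 364933/2055 ∩ ED · CA = 130321/2055]
   → A = (-14/3, -9)

A = (-14/3, -9)
E = (-1379/685, 333/685)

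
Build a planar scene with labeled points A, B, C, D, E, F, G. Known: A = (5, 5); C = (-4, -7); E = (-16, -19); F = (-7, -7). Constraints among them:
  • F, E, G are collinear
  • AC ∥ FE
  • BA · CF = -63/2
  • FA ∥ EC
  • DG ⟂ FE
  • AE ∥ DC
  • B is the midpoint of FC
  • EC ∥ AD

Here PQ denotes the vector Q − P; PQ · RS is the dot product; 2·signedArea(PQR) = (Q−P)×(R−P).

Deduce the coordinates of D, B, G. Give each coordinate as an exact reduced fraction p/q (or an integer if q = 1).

1. D_x = 17  [AE ∥ DC ∩ EC ∥ AD]
2. D_y = 17  [AE ∥ DC ∩ EC ∥ AD]
   → D = (17, 17)
3. B_x = -11/2  [B is the midpoint of FC]
4. B_y = -7  [B is the midpoint of FC]
   → B = (-11/2, -7)
5. G_x = 329/25  [F, E, G are collinear ∩ DG ⟂ FE]
6. G_y = 497/25  [F, E, G are collinear ∩ DG ⟂ FE]
   → G = (329/25, 497/25)

B = (-11/2, -7)
D = (17, 17)
G = (329/25, 497/25)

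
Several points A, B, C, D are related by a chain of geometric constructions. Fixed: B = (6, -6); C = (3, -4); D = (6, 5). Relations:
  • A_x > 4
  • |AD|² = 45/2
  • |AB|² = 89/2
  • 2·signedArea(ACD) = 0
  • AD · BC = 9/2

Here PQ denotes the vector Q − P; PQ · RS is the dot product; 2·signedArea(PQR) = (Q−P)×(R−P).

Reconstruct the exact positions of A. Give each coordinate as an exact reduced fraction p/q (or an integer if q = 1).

A = (9/2, 1/2)

1. A_x = 9/2  [2·signedArea(ACD) = 0 ∩ AD · BC = 9/2]
2. A_y = 1/2  [2·signedArea(ACD) = 0 ∩ AD · BC = 9/2]
   → A = (9/2, 1/2)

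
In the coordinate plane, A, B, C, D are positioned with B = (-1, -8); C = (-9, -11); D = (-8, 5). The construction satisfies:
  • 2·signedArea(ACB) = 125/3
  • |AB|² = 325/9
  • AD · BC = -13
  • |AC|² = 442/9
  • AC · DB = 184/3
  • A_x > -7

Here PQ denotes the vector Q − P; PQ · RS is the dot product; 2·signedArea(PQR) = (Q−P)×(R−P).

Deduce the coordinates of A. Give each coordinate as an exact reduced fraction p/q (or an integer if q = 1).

A = (-6, -14/3)

1. A_x = -6  [AD · BC = -13 ∩ AC · DB = 184/3]
2. A_y = -14/3  [AD · BC = -13 ∩ AC · DB = 184/3]
   → A = (-6, -14/3)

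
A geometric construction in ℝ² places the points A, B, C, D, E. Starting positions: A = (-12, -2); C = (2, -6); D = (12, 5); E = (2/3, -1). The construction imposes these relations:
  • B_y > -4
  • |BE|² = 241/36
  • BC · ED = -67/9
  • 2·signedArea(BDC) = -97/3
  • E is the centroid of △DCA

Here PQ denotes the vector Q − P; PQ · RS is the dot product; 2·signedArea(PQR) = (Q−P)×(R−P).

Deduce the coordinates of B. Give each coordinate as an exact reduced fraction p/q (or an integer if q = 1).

1. B_x = 4/3  [2·signedArea(BDC) = -97/3 ∩ BC · ED = -67/9]
2. B_y = -7/2  [2·signedArea(BDC) = -97/3 ∩ BC · ED = -67/9]
   → B = (4/3, -7/2)

B = (4/3, -7/2)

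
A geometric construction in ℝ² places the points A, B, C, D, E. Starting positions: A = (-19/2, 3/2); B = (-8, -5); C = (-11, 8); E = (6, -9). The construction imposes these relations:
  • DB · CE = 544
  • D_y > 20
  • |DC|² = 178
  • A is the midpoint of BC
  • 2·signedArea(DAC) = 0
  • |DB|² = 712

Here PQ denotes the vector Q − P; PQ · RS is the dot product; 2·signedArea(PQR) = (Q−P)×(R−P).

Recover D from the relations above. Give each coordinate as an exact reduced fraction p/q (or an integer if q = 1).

1. D_x = -14  [2·signedArea(DAC) = 0 ∩ DB · CE = 544]
2. D_y = 21  [2·signedArea(DAC) = 0 ∩ DB · CE = 544]
   → D = (-14, 21)

D = (-14, 21)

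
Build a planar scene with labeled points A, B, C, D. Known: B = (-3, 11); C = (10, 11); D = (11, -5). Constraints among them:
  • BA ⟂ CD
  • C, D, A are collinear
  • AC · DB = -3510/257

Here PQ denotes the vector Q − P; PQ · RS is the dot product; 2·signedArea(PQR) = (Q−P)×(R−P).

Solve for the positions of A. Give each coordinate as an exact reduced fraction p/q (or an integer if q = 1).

1. A_x = 2557/257  [C, D, A are collinear ∩ BA ⟂ CD]
2. A_y = 3035/257  [C, D, A are collinear ∩ BA ⟂ CD]
   → A = (2557/257, 3035/257)

A = (2557/257, 3035/257)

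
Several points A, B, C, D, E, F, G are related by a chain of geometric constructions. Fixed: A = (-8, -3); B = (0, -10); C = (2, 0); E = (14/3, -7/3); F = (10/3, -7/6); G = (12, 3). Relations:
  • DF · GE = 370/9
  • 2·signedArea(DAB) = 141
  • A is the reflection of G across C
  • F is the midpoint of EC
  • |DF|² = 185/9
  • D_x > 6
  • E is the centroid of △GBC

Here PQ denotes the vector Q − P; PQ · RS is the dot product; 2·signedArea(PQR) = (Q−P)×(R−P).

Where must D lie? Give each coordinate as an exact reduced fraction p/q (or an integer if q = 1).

1. D_x = 7  [2·signedArea(DAB) = 141 ∩ DF · GE = 370/9]
2. D_y = 3/2  [2·signedArea(DAB) = 141 ∩ DF · GE = 370/9]
   → D = (7, 3/2)

D = (7, 3/2)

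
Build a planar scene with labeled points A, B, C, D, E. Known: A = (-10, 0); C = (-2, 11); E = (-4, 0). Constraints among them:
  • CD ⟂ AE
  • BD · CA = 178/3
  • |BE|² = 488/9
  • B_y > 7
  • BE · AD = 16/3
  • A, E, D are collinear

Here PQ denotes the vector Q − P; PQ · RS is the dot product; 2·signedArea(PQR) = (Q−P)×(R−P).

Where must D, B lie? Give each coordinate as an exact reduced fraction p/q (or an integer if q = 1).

B = (-14/3, 22/3)
D = (-2, 0)

1. D_x = -2  [A, E, D are collinear ∩ CD ⟂ AE]
2. D_y = 0  [A, E, D are collinear ∩ CD ⟂ AE]
   → D = (-2, 0)
3. B_x = -14/3  [BD · CA = 178/3 ∩ BE · AD = 16/3]
4. B_y = 22/3  [BD · CA = 178/3 ∩ BE · AD = 16/3]
   → B = (-14/3, 22/3)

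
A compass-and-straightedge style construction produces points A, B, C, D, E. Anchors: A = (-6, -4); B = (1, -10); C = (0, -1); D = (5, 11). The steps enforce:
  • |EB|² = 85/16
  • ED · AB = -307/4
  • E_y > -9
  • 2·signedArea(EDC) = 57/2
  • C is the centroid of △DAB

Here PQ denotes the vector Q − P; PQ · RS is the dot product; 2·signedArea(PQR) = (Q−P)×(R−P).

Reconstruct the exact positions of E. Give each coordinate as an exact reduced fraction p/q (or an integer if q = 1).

E = (-3/4, -17/2)

1. E_x = -3/4  [ED · AB = -307/4 ∩ 2·signedArea(EDC) = 57/2]
2. E_y = -17/2  [ED · AB = -307/4 ∩ 2·signedArea(EDC) = 57/2]
   → E = (-3/4, -17/2)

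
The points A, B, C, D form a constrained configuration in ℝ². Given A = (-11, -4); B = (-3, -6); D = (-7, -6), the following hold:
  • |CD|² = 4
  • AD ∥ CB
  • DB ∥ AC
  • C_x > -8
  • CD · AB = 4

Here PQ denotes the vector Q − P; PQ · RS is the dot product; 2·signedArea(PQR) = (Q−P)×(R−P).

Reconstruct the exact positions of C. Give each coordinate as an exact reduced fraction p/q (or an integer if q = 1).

1. C_x = -7  [AD ∥ CB ∩ DB ∥ AC]
2. C_y = -4  [AD ∥ CB ∩ DB ∥ AC]
   → C = (-7, -4)

C = (-7, -4)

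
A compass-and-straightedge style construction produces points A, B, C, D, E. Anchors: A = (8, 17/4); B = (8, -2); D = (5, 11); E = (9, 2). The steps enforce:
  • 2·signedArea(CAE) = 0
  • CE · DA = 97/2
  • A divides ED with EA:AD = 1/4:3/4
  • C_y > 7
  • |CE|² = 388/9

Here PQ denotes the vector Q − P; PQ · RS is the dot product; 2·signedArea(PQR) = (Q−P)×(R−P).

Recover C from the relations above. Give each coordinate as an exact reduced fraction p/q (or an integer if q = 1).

C = (19/3, 8)

1. C_x = 19/3  [2·signedArea(CAE) = 0 ∩ CE · DA = 97/2]
2. C_y = 8  [2·signedArea(CAE) = 0 ∩ CE · DA = 97/2]
   → C = (19/3, 8)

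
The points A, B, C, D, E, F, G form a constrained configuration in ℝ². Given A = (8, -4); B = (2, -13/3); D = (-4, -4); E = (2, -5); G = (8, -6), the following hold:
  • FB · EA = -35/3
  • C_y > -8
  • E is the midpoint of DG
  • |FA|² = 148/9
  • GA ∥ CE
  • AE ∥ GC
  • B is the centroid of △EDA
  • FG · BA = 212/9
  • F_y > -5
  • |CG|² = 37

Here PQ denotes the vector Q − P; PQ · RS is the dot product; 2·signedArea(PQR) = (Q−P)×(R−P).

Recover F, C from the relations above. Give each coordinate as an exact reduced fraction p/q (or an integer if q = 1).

C = (2, -7)
F = (4, -14/3)

1. F_x = 4  [FB · EA = -35/3 ∩ FG · BA = 212/9]
2. F_y = -14/3  [FB · EA = -35/3 ∩ FG · BA = 212/9]
   → F = (4, -14/3)
3. C_x = 2  [GA ∥ CE ∩ AE ∥ GC]
4. C_y = -7  [GA ∥ CE ∩ AE ∥ GC]
   → C = (2, -7)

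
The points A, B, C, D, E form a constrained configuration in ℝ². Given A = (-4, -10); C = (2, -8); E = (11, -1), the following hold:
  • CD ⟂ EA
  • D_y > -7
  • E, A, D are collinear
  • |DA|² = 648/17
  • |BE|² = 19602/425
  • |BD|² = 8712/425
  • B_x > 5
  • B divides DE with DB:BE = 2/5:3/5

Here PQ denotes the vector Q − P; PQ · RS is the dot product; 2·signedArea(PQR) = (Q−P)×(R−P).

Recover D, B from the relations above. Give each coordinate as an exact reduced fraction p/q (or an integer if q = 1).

1. D_x = 22/17  [E, A, D are collinear ∩ CD ⟂ EA]
2. D_y = -116/17  [E, A, D are collinear ∩ CD ⟂ EA]
   → D = (22/17, -116/17)
3. B_x = 88/17  [B divides DE with DB:BE = 2/5:3/5]
4. B_y = -382/85  [B divides DE with DB:BE = 2/5:3/5]
   → B = (88/17, -382/85)

B = (88/17, -382/85)
D = (22/17, -116/17)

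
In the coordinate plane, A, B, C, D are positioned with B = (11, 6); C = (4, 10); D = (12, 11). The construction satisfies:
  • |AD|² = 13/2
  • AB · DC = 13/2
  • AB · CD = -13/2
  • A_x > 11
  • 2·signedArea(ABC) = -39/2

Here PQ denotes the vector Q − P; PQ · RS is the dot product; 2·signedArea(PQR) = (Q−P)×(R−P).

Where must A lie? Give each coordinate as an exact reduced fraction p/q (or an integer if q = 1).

A = (23/2, 17/2)

1. A_x = 23/2  [2·signedArea(ABC) = -39/2 ∩ AB · DC = 13/2]
2. A_y = 17/2  [2·signedArea(ABC) = -39/2 ∩ AB · DC = 13/2]
   → A = (23/2, 17/2)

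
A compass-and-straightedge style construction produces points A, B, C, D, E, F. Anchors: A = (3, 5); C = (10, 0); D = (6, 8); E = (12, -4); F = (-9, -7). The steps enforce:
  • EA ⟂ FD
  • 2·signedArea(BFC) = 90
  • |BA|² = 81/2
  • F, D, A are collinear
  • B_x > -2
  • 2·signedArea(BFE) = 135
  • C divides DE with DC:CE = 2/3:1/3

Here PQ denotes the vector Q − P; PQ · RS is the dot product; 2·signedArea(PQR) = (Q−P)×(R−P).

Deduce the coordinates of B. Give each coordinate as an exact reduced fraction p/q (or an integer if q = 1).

1. B_x = -3/2  [2·signedArea(BFC) = 90 ∩ 2·signedArea(BFE) = 135]
2. B_y = 1/2  [2·signedArea(BFC) = 90 ∩ 2·signedArea(BFE) = 135]
   → B = (-3/2, 1/2)

B = (-3/2, 1/2)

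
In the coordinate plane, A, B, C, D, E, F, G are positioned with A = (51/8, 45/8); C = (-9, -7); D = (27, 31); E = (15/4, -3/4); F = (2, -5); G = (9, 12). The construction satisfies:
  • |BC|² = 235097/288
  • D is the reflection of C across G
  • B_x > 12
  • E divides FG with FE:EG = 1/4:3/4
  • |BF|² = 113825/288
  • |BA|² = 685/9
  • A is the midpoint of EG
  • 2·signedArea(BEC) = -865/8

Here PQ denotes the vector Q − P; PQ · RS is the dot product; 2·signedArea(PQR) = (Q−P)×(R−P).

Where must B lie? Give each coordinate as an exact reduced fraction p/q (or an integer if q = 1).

1. B_x = 99/8  [line 25/4·x + -51/4·y + 601/8 = 0 ∩ |BF|² = 113825/288]
2. B_y = 287/24  [line 25/4·x + -51/4·y + 601/8 = 0 ∩ |BF|² = 113825/288]
   → B = (99/8, 287/24)

B = (99/8, 287/24)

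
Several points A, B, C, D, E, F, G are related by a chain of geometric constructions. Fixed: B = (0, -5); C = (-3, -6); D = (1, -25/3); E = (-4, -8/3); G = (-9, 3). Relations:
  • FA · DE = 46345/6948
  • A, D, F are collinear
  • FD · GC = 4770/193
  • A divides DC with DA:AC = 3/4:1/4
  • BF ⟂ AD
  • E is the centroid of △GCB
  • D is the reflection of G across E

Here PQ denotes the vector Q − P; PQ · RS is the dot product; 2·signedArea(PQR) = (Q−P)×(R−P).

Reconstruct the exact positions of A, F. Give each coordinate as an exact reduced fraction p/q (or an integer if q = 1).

1. A_x = -2  [A divides DC with DA:AC = 3/4:1/4]
2. A_y = -79/12  [A divides DC with DA:AC = 3/4:1/4]
   → A = (-2, -79/12)
3. F_x = -231/193  [A, D, F are collinear ∩ BF ⟂ AD]
4. F_y = -1361/193  [A, D, F are collinear ∩ BF ⟂ AD]
   → F = (-231/193, -1361/193)

A = (-2, -79/12)
F = (-231/193, -1361/193)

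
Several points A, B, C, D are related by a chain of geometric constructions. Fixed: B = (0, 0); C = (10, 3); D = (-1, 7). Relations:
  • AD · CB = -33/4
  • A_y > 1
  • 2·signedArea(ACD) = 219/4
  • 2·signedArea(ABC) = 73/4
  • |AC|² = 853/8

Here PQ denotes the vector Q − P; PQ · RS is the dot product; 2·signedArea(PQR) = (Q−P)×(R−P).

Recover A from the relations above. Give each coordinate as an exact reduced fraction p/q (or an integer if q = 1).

A = (-1/4, 7/4)

1. A_x = -1/4  [2·signedArea(ACD) = 219/4 ∩ AD · CB = -33/4]
2. A_y = 7/4  [2·signedArea(ACD) = 219/4 ∩ AD · CB = -33/4]
   → A = (-1/4, 7/4)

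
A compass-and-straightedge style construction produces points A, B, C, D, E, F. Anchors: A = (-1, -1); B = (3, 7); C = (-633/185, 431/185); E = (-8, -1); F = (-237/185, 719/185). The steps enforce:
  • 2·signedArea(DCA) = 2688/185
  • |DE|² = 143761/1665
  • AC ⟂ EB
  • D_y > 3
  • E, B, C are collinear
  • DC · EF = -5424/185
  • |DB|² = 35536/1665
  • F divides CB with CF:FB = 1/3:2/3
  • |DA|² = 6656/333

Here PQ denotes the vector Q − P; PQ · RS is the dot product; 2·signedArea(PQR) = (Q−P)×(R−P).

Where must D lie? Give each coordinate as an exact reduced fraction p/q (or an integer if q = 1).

1. D_x = 133/555  [line 616/185·x + 448/185·y + -1624/185 = 0 ∩ |DA|² = 6656/333]
2. D_y = 1829/555  [line 616/185·x + 448/185·y + -1624/185 = 0 ∩ |DA|² = 6656/333]
   → D = (133/555, 1829/555)

D = (133/555, 1829/555)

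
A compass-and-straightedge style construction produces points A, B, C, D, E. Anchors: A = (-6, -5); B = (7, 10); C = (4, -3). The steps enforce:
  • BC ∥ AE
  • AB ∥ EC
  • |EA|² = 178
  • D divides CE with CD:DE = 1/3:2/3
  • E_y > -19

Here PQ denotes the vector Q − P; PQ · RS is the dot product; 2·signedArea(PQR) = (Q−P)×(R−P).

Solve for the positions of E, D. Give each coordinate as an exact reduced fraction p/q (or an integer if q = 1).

1. E_x = -9  [AB ∥ EC ∩ BC ∥ AE]
2. E_y = -18  [AB ∥ EC ∩ BC ∥ AE]
   → E = (-9, -18)
3. D_x = -1/3  [D divides CE with CD:DE = 1/3:2/3]
4. D_y = -8  [D divides CE with CD:DE = 1/3:2/3]
   → D = (-1/3, -8)

D = (-1/3, -8)
E = (-9, -18)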